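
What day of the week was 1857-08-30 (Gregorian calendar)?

January 1, 1857 is a Thursday.
August 30 is day 242 of the year, i.e. 241 days after Jan 1.
241 mod 7 = 3, so advance 3 weekdays from Thursday: Sunday.

Sunday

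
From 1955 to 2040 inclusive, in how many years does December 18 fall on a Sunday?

Track December 18's weekday year by year (advancing +1, or +2 across a Feb 29):
  1955: Sun ✓  1956: Tue (+2)  1957: Wed (+1)  1958: Thu (+1)  1959: Fri (+1)
  1960: Sun (+2) ✓  1961: Mon (+1)  1962: Tue (+1)  1963: Wed (+1)  1964: Fri (+2)
  1965: Sat (+1)  1966: Sun (+1) ✓  1967: Mon (+1)  1968: Wed (+2)  … (58 more years) …
  2027: Sat (+1)  2028: Mon (+2)  2029: Tue (+1)  2030: Wed (+1)  2031: Thu (+1)
  2032: Sat (+2)  2033: Sun (+1) ✓  2034: Mon (+1)  2035: Tue (+1)  2036: Thu (+2)
  2037: Fri (+1)  2038: Sat (+1)  2039: Sun (+1) ✓  2040: Tue (+2)
Sunday years: 1955, 1960, 1966, 1977, 1983, 1988, 1994, 2005, 2011, 2016, 2022, 2033, 2039 — 13 in total.

13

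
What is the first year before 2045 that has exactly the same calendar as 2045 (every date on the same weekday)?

Two years share a calendar iff Jan 1 falls on the same weekday and both are leap or both are common. 2045: Jan 1 is Sunday, common year.
2044: Jan 1 Friday, leap
2043: Jan 1 Thursday, common
2042: Jan 1 Wednesday, common
2041: Jan 1 Tuesday, common
2040: Jan 1 Sunday, leap
2039: Jan 1 Saturday, common
2038: Jan 1 Friday, common
2037: Jan 1 Thursday, common
2036: Jan 1 Tuesday, leap
2035: Jan 1 Monday, common
2034: Jan 1 Sunday, common
2034 matches on both conditions.

2034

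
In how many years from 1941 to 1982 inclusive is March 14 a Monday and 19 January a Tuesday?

1

Check each year's weekday for March 14 and 19 January:
  1941: Fri/Sun  1942: Sat/Mon  1943: Sun/Tue  1944: Tue/Wed  1945: Wed/Fri  1946: Thu/Sat  1947: Fri/Sun  1948: Sun/Mon  1949: Mon/Wed  1950: Tue/Thu  1951: Wed/Fri  1952: Fri/Sat  1953: Sat/Mon  1954: Sun/Tue  …(14 more)…  1969: Fri/Sun  1970: Sat/Mon  1971: Sun/Tue  1972: Tue/Wed  1973: Wed/Fri  1974: Thu/Sat  1975: Fri/Sun  1976: Sun/Mon  1977: Mon/Wed  1978: Tue/Thu  1979: Wed/Fri  1980: Fri/Sat  1981: Sat/Mon  1982: Sun/Tue
Both conditions hold in: 1960 — 1.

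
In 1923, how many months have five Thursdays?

4

A month of length L has five Thursdays iff its first Thursday is on day ≤ L−28 (so day 1–3 in a 31-day month, 1–2 in a 30-day month, day 1 in a leap February).
Checking each month of 1923: Jan starts Mon (31d); Feb starts Thu (28d); Mar starts Thu (31d) ✓; Apr starts Sun (30d); May starts Tue (31d) ✓; Jun starts Fri (30d); Jul starts Sun (31d); Aug starts Wed (31d) ✓; Sep starts Sat (30d); Oct starts Mon (31d); Nov starts Thu (30d) ✓; Dec starts Sat (31d).
Five-Thursday months: March, May, August, November → 4.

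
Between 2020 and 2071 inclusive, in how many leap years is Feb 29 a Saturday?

Leap years in 2020–2071: 13 of them.
Feb 29 weekday advances by 5 (mod 7) from one leap year to the next four years later (or differs when a century non-leap intervenes).
Leap-day weekdays: 2020:Sat✓ 2024:Thu 2028:Tue 2032:Sun 2036:Fri 2040:Wed 2044:Mon 2048:Sat✓ 2052:Thu 2056:Tue 2060:Sun 2064:Fri 2068:Wed
Saturday: 2020, 2048 → 2.

2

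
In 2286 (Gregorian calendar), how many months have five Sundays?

A month of length L has five Sundays iff its first Sunday is on day ≤ L−28 (so day 1–3 in a 31-day month, 1–2 in a 30-day month, day 1 in a leap February).
Checking each month of 2286: Jan starts Fri (31d) ✓; Feb starts Mon (28d); Mar starts Mon (31d); Apr starts Thu (30d); May starts Sat (31d) ✓; Jun starts Tue (30d); Jul starts Thu (31d); Aug starts Sun (31d) ✓; Sep starts Wed (30d); Oct starts Fri (31d) ✓; Nov starts Mon (30d); Dec starts Wed (31d).
Five-Sunday months: January, May, August, October → 4.

4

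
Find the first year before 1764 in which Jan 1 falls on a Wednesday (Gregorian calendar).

1755

Jan 1 advances by 2 weekdays after a leap year and by 1 after a common year.
1764: Jan 1 is Sunday (leap).
1763: Saturday
1762: Friday
1761: Thursday
1760: Tuesday (leap)
1759: Monday
1758: Sunday
1757: Saturday
1756: Thursday (leap)
1755: Wednesday
1755 begins on a Wednesday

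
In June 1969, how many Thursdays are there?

4

June 1969 has 30 days and begins on Sunday.
The first Thursday is June 5.
Thursdays fall on 5, 12, 19, 26 — that's 4.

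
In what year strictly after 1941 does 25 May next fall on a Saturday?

From one year to the next, a fixed date's weekday advances by 1, or by 2 when a Feb 29 lies between the two dates.
1941: May 25 is Sunday.
1942: Monday (+1)
1943: Tuesday (+1)
1944: Thursday (+2)
1945: Friday (+1)
1946: Saturday (+1)
25 May falls on a Saturday in 1946.

1946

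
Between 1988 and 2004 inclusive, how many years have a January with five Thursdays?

7

January has 31 days; it has five Thursdays when Thursday falls among the first (month-length − 28) days — i.e. when January 1 is one of Thursday/Wednesday/Tuesday.
January 1 by year: 1988:Fri 1989:Sun 1990:Mon 1991:Tue✓ 1992:Wed✓ 1993:Fri 1994:Sat 1995:Sun 1996:Mon 1997:Wed✓ 1998:Thu✓ 1999:Fri 2000:Sat 2001:Mon 2002:Tue✓ 2003:Wed✓ 2004:Thu✓
Years with five Thursdays: 1991, 1992, 1997, 1998, 2002, 2003, 2004 → 7.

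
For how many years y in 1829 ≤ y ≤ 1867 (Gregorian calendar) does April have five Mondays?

April has 30 days; it has five Mondays when Monday falls among the first (month-length − 28) days — i.e. when April 1 is one of Monday/Sunday.
April 1 by year: 1829:Wed 1830:Thu 1831:Fri 1832:Sun✓ 1833:Mon✓ 1834:Tue 1835:Wed 1836:Fri 1837:Sat 1838:Sun✓ 1839:Mon✓ 1840:Wed 1841:Thu 1842:Fri 1843:Sat …(9 more)… 1853:Fri 1854:Sat 1855:Sun✓ 1856:Tue 1857:Wed 1858:Thu 1859:Fri 1860:Sun✓ 1861:Mon✓ 1862:Tue 1863:Wed 1864:Fri 1865:Sat 1866:Sun✓ 1867:Mon✓
Years with five Mondays: 1832, 1833, 1838, 1839, 1844, 1849, 1850, 1855, 1860, 1861, 1866, 1867 → 12.

12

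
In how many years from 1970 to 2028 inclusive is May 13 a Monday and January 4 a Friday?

6

Check each year's weekday for May 13 and January 4:
  1970: Wed/Sun  1971: Thu/Mon  1972: Sat/Tue  1973: Sun/Thu  1974: Mon/Fri ✓  1975: Tue/Sat  1976: Thu/Sun  1977: Fri/Tue  1978: Sat/Wed  1979: Sun/Thu  1980: Tue/Fri  1981: Wed/Sun  1982: Thu/Mon  1983: Fri/Tue  …(31 more)…  2015: Wed/Sun  2016: Fri/Mon  2017: Sat/Wed  2018: Sun/Thu  2019: Mon/Fri ✓  2020: Wed/Sat  2021: Thu/Mon  2022: Fri/Tue  2023: Sat/Wed  2024: Mon/Thu  2025: Tue/Sat  2026: Wed/Sun  2027: Thu/Mon  2028: Sat/Tue
Both conditions hold in: 1974, 1985, 1991, 2002, 2013, 2019 — 6.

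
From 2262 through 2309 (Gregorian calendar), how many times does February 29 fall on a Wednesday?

1

Leap years in 2262–2309: 11 of them.
Feb 29 weekday advances by 5 (mod 7) from one leap year to the next four years later (or differs when a century non-leap intervenes).
Leap-day weekdays: 2264:Mon 2268:Sat 2272:Thu 2276:Tue 2280:Sun 2284:Fri 2288:Wed✓ 2292:Mon 2296:Sat 2304:Mon 2308:Sat
Wednesday: 2288 → 1.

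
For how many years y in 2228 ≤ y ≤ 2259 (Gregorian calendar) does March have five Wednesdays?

March has 31 days; it has five Wednesdays when Wednesday falls among the first (month-length − 28) days — i.e. when March 1 is one of Wednesday/Tuesday/Monday.
March 1 by year: 2228:Sat 2229:Sun 2230:Mon✓ 2231:Tue✓ 2232:Thu 2233:Fri 2234:Sat 2235:Sun 2236:Tue✓ 2237:Wed✓ 2238:Thu 2239:Fri 2240:Sun 2241:Mon✓ 2242:Tue✓ 2243:Wed✓ 2244:Fri 2245:Sat 2246:Sun 2247:Mon✓ 2248:Wed✓ 2249:Thu 2250:Fri 2251:Sat 2252:Mon✓ 2253:Tue✓ 2254:Wed✓ 2255:Thu 2256:Sat 2257:Sun 2258:Mon✓ 2259:Tue✓
Years with five Wednesdays: 2230, 2231, 2236, 2237, 2241, 2242, 2243, 2247, 2248, 2252, 2253, 2254, 2258, 2259 → 14.

14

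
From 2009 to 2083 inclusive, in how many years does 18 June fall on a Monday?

10

Track 18 June's weekday year by year (advancing +1, or +2 across a Feb 29):
  2009: Thu  2010: Fri (+1)  2011: Sat (+1)  2012: Mon (+2) ✓  2013: Tue (+1)
  2014: Wed (+1)  2015: Thu (+1)  2016: Sat (+2)  2017: Sun (+1)  2018: Mon (+1) ✓
  2019: Tue (+1)  2020: Thu (+2)  2021: Fri (+1)  2022: Sat (+1)  … (47 more years) …
  2070: Wed (+1)  2071: Thu (+1)  2072: Sat (+2)  2073: Sun (+1)  2074: Mon (+1) ✓
  2075: Tue (+1)  2076: Thu (+2)  2077: Fri (+1)  2078: Sat (+1)  2079: Sun (+1)
  2080: Tue (+2)  2081: Wed (+1)  2082: Thu (+1)  2083: Fri (+1)
Monday years: 2012, 2018, 2029, 2035, 2040, 2046, 2057, 2063, 2068, 2074 — 10 in total.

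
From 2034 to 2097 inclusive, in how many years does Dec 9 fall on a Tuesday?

9

Track Dec 9's weekday year by year (advancing +1, or +2 across a Feb 29):
  2034: Sat  2035: Sun (+1)  2036: Tue (+2) ✓  2037: Wed (+1)  2038: Thu (+1)
  2039: Fri (+1)  2040: Sun (+2)  2041: Mon (+1)  2042: Tue (+1) ✓  2043: Wed (+1)
  2044: Fri (+2)  2045: Sat (+1)  2046: Sun (+1)  2047: Mon (+1)  … (36 more years) …
  2084: Sat (+2)  2085: Sun (+1)  2086: Mon (+1)  2087: Tue (+1) ✓  2088: Thu (+2)
  2089: Fri (+1)  2090: Sat (+1)  2091: Sun (+1)  2092: Tue (+2) ✓  2093: Wed (+1)
  2094: Thu (+1)  2095: Fri (+1)  2096: Sun (+2)  2097: Mon (+1)
Tuesday years: 2036, 2042, 2053, 2059, 2064, 2070, 2081, 2087, 2092 — 9 in total.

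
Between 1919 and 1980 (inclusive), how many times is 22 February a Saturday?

9

Track 22 February's weekday year by year (advancing +1, or +2 across a Feb 29):
  1919: Sat ✓  1920: Sun (+1)  1921: Tue (+2)  1922: Wed (+1)  1923: Thu (+1)
  1924: Fri (+1)  1925: Sun (+2)  1926: Mon (+1)  1927: Tue (+1)  1928: Wed (+1)
  1929: Fri (+2)  1930: Sat (+1) ✓  1931: Sun (+1)  1932: Mon (+1)  … (34 more years) …
  1967: Wed (+1)  1968: Thu (+1)  1969: Sat (+2) ✓  1970: Sun (+1)  1971: Mon (+1)
  1972: Tue (+1)  1973: Thu (+2)  1974: Fri (+1)  1975: Sat (+1) ✓  1976: Sun (+1)
  1977: Tue (+2)  1978: Wed (+1)  1979: Thu (+1)  1980: Fri (+1)
Saturday years: 1919, 1930, 1936, 1941, 1947, 1958, 1964, 1969, 1975 — 9 in total.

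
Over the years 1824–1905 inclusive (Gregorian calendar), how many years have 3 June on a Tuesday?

Track 3 June's weekday year by year (advancing +1, or +2 across a Feb 29):
  1824: Thu  1825: Fri (+1)  1826: Sat (+1)  1827: Sun (+1)  1828: Tue (+2) ✓
  1829: Wed (+1)  1830: Thu (+1)  1831: Fri (+1)  1832: Sun (+2)  1833: Mon (+1)
  1834: Tue (+1) ✓  1835: Wed (+1)  1836: Fri (+2)  1837: Sat (+1)  … (54 more years) …
  1892: Fri (+2)  1893: Sat (+1)  1894: Sun (+1)  1895: Mon (+1)  1896: Wed (+2)
  1897: Thu (+1)  1898: Fri (+1)  1899: Sat (+1)  1900: Sun (+1)  1901: Mon (+1)
  1902: Tue (+1) ✓  1903: Wed (+1)  1904: Fri (+2)  1905: Sat (+1)
Tuesday years: 1828, 1834, 1845, 1851, 1856, 1862, 1873, 1879, 1884, 1890, 1902 — 11 in total.

11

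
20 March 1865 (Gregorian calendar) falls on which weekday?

Monday

January 1, 1865 is a Sunday.
March 20 is day 79 of the year, i.e. 78 days after Jan 1.
78 mod 7 = 1, so advance 1 weekday from Sunday: Monday.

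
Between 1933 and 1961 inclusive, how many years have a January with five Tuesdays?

13

January has 31 days; it has five Tuesdays when Tuesday falls among the first (month-length − 28) days — i.e. when January 1 is one of Tuesday/Monday/Sunday.
January 1 by year: 1933:Sun✓ 1934:Mon✓ 1935:Tue✓ 1936:Wed 1937:Fri 1938:Sat 1939:Sun✓ 1940:Mon✓ 1941:Wed 1942:Thu 1943:Fri 1944:Sat 1945:Mon✓ 1946:Tue✓ 1947:Wed 1948:Thu 1949:Sat 1950:Sun✓ 1951:Mon✓ 1952:Tue✓ 1953:Thu 1954:Fri 1955:Sat 1956:Sun✓ 1957:Tue✓ 1958:Wed 1959:Thu 1960:Fri 1961:Sun✓
Years with five Tuesdays: 1933, 1934, 1935, 1939, 1940, 1945, 1946, 1950, 1951, 1952, 1956, 1957, 1961 → 13.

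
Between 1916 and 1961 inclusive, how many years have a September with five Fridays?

September has 30 days; it has five Fridays when Friday falls among the first (month-length − 28) days — i.e. when September 1 is one of Friday/Thursday.
September 1 by year: 1916:Fri✓ 1917:Sat 1918:Sun 1919:Mon 1920:Wed 1921:Thu✓ 1922:Fri✓ 1923:Sat 1924:Mon 1925:Tue 1926:Wed 1927:Thu✓ 1928:Sat 1929:Sun 1930:Mon …(16 more)… 1947:Mon 1948:Wed 1949:Thu✓ 1950:Fri✓ 1951:Sat 1952:Mon 1953:Tue 1954:Wed 1955:Thu✓ 1956:Sat 1957:Sun 1958:Mon 1959:Tue 1960:Thu✓ 1961:Fri✓
Years with five Fridays: 1916, 1921, 1922, 1927, 1932, 1933, 1938, 1939, 1944, 1949, 1950, 1955, 1960, 1961 → 14.

14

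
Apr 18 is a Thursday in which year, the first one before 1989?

From one year to the next, a fixed date's weekday advances by 1, or by 2 when a Feb 29 lies between the two dates.
1989: April 18 is Tuesday.
1988: Monday (−1)
1987: Saturday (−2)
1986: Friday (−1)
1985: Thursday (−1)
Apr 18 falls on a Thursday in 1985.

1985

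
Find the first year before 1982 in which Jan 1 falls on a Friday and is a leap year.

1960

Jan 1 advances by 2 weekdays after a leap year and by 1 after a common year.
1982: Jan 1 is Friday.
1981: Thursday
1980: Tuesday (leap)
1979: Monday
1978: Sunday
1977: Saturday
1976: Thursday (leap)
1975: Wednesday
1974: Tuesday
1973: Monday
1972: Saturday (leap)
1971: Friday
1970: Thursday
1969: Wednesday
1968: Monday (leap)
1967: Sunday
1966: Saturday
1965: Friday
1964: Wednesday (leap)
1963: Tuesday
1962: Monday
1961: Sunday
1960: Friday (leap)
1960 begins on a Friday and is a leap year.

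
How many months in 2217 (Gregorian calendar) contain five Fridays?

A month of length L has five Fridays iff its first Friday is on day ≤ L−28 (so day 1–3 in a 31-day month, 1–2 in a 30-day month, day 1 in a leap February).
Checking each month of 2217: Jan starts Wed (31d) ✓; Feb starts Sat (28d); Mar starts Sat (31d); Apr starts Tue (30d); May starts Thu (31d) ✓; Jun starts Sun (30d); Jul starts Tue (31d); Aug starts Fri (31d) ✓; Sep starts Mon (30d); Oct starts Wed (31d) ✓; Nov starts Sat (30d); Dec starts Mon (31d).
Five-Friday months: January, May, August, October → 4.

4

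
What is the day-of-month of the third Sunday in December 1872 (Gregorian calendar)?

15

December 1, 1872 is a Sunday, so the first Sunday is the 1st.
The third Sunday is 1 + 14 = 15.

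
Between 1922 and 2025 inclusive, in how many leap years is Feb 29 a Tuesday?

3

Leap years in 1922–2025: 26 of them.
Feb 29 weekday advances by 5 (mod 7) from one leap year to the next four years later (or differs when a century non-leap intervenes).
Leap-day weekdays: 1924:Fri 1928:Wed 1932:Mon 1936:Sat 1940:Thu 1944:Tue✓ 1948:Sun 1952:Fri 1956:Wed 1960:Mon 1964:Sat 1968:Thu 1972:Tue✓ 1976:Sun 1980:Fri 1984:Wed 1988:Mon 1992:Sat 1996:Thu 2000:Tue✓ 2004:Sun 2008:Fri 2012:Wed 2016:Mon 2020:Sat 2024:Thu
Tuesday: 1944, 1972, 2000 → 3.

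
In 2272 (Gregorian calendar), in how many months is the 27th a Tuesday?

Check the 27th of each month of 2272: Jan 27: Sat, Feb 27: Tue, Mar 27: Wed, Apr 27: Sat, May 27: Mon, Jun 27: Thu, Jul 27: Sat, Aug 27: Tue, Sep 27: Fri, Oct 27: Sun, Nov 27: Wed, Dec 27: Fri.
Tuesday occurs in February, August — 2 months.

2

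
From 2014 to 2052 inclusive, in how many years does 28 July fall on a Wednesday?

5

Track 28 July's weekday year by year (advancing +1, or +2 across a Feb 29):
  2014: Mon  2015: Tue (+1)  2016: Thu (+2)  2017: Fri (+1)  2018: Sat (+1)
  2019: Sun (+1)  2020: Tue (+2)  2021: Wed (+1) ✓  2022: Thu (+1)  2023: Fri (+1)
  2024: Sun (+2)  2025: Mon (+1)  2026: Tue (+1)  2027: Wed (+1) ✓  … (11 more years) …
  2039: Thu (+1)  2040: Sat (+2)  2041: Sun (+1)  2042: Mon (+1)  2043: Tue (+1)
  2044: Thu (+2)  2045: Fri (+1)  2046: Sat (+1)  2047: Sun (+1)  2048: Tue (+2)
  2049: Wed (+1) ✓  2050: Thu (+1)  2051: Fri (+1)  2052: Sun (+2)
Wednesday years: 2021, 2027, 2032, 2038, 2049 — 5 in total.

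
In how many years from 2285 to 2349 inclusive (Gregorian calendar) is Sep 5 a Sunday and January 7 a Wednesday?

Check each year's weekday for Sep 5 and January 7:
  2285: Sat/Wed  2286: Sun/Thu  2287: Mon/Fri  2288: Wed/Sat  2289: Thu/Mon  2290: Fri/Tue  2291: Sat/Wed  2292: Mon/Thu  2293: Tue/Sat  2294: Wed/Sun  2295: Thu/Mon  2296: Sat/Tue  2297: Sun/Thu  2298: Mon/Fri  …(37 more)…  2336: Sat/Tue  2337: Sun/Thu  2338: Mon/Fri  2339: Tue/Sat  2340: Thu/Sun  2341: Fri/Tue  2342: Sat/Wed  2343: Sun/Thu  2344: Tue/Fri  2345: Wed/Sun  2346: Thu/Mon  2347: Fri/Tue  2348: Sun/Wed ✓  2349: Mon/Fri
Both conditions hold in: 2320, 2348 — 2.

2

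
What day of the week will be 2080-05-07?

Tuesday

January 1, 2080 is a Monday.
May 7 is day 128 of the year, i.e. 127 days after Jan 1.
127 mod 7 = 1, so advance 1 weekday from Monday: Tuesday.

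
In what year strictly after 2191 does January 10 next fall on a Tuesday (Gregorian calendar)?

2192

From one year to the next, a fixed date's weekday advances by 1, or by 2 when a Feb 29 lies between the two dates.
2191: January 10 is Monday.
2192: Tuesday (+1)
January 10 falls on a Tuesday in 2192.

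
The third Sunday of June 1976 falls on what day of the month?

June 1, 1976 is a Tuesday, so the first Sunday is the 6th.
The third Sunday is 6 + 14 = 20.

20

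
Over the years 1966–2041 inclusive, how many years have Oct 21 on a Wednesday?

10

Track Oct 21's weekday year by year (advancing +1, or +2 across a Feb 29):
  1966: Fri  1967: Sat (+1)  1968: Mon (+2)  1969: Tue (+1)  1970: Wed (+1) ✓
  1971: Thu (+1)  1972: Sat (+2)  1973: Sun (+1)  1974: Mon (+1)  1975: Tue (+1)
  1976: Thu (+2)  1977: Fri (+1)  1978: Sat (+1)  1979: Sun (+1)  … (48 more years) …
  2028: Sat (+2)  2029: Sun (+1)  2030: Mon (+1)  2031: Tue (+1)  2032: Thu (+2)
  2033: Fri (+1)  2034: Sat (+1)  2035: Sun (+1)  2036: Tue (+2)  2037: Wed (+1) ✓
  2038: Thu (+1)  2039: Fri (+1)  2040: Sun (+2)  2041: Mon (+1)
Wednesday years: 1970, 1981, 1987, 1992, 1998, 2009, 2015, 2020, 2026, 2037 — 10 in total.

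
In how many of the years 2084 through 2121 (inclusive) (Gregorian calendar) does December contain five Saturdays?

December has 31 days; it has five Saturdays when Saturday falls among the first (month-length − 28) days — i.e. when December 1 is one of Saturday/Friday/Thursday.
December 1 by year: 2084:Fri✓ 2085:Sat✓ 2086:Sun 2087:Mon 2088:Wed 2089:Thu✓ 2090:Fri✓ 2091:Sat✓ 2092:Mon 2093:Tue 2094:Wed 2095:Thu✓ 2096:Sat✓ 2097:Sun 2098:Mon …(8 more)… 2107:Thu✓ 2108:Sat✓ 2109:Sun 2110:Mon 2111:Tue 2112:Thu✓ 2113:Fri✓ 2114:Sat✓ 2115:Sun 2116:Tue 2117:Wed 2118:Thu✓ 2119:Fri✓ 2120:Sun 2121:Mon
Years with five Saturdays: 2084, 2085, 2089, 2090, 2091, 2095, 2096, 2101, 2102, 2103, 2107, 2108, 2112, 2113, 2114, 2118, 2119 → 17.

17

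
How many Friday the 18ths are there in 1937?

1

Check the 18th of each month of 1937: Jan 18: Mon, Feb 18: Thu, Mar 18: Thu, Apr 18: Sun, May 18: Tue, Jun 18: Fri, Jul 18: Sun, Aug 18: Wed, Sep 18: Sat, Oct 18: Mon, Nov 18: Thu, Dec 18: Sat.
Friday occurs in June — 1 month.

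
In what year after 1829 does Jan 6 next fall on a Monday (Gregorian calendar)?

1834

From one year to the next, a fixed date's weekday advances by 1, or by 2 when a Feb 29 lies between the two dates.
1829: January 6 is Tuesday.
1830: Wednesday (+1)
1831: Thursday (+1)
1832: Friday (+1)
1833: Sunday (+2)
1834: Monday (+1)
Jan 6 falls on a Monday in 1834.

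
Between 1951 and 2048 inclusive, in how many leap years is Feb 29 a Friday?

Leap years in 1951–2048: 25 of them.
Feb 29 weekday advances by 5 (mod 7) from one leap year to the next four years later (or differs when a century non-leap intervenes).
Leap-day weekdays: 1952:Fri✓ 1956:Wed 1960:Mon 1964:Sat 1968:Thu 1972:Tue 1976:Sun 1980:Fri✓ 1984:Wed 1988:Mon 1992:Sat 1996:Thu 2000:Tue 2004:Sun 2008:Fri✓ 2012:Wed 2016:Mon 2020:Sat 2024:Thu 2028:Tue 2032:Sun 2036:Fri✓ 2040:Wed 2044:Mon 2048:Sat
Friday: 1952, 1980, 2008, 2036 → 4.

4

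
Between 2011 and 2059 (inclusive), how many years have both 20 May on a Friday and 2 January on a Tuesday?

Check each year's weekday for 20 May and 2 January:
  2011: Fri/Sun  2012: Sun/Mon  2013: Mon/Wed  2014: Tue/Thu  2015: Wed/Fri  2016: Fri/Sat  2017: Sat/Mon  2018: Sun/Tue  2019: Mon/Wed  2020: Wed/Thu  2021: Thu/Sat  2022: Fri/Sun  2023: Sat/Mon  2024: Mon/Tue  …(21 more)…  2046: Sun/Tue  2047: Mon/Wed  2048: Wed/Thu  2049: Thu/Sat  2050: Fri/Sun  2051: Sat/Mon  2052: Mon/Tue  2053: Tue/Thu  2054: Wed/Fri  2055: Thu/Sat  2056: Sat/Sun  2057: Sun/Tue  2058: Mon/Wed  2059: Tue/Thu
Both conditions hold in: no year — 0.

0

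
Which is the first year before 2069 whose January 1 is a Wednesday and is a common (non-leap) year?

Jan 1 advances by 2 weekdays after a leap year and by 1 after a common year.
2069: Jan 1 is Tuesday.
2068: Sunday (leap)
2067: Saturday
2066: Friday
2065: Thursday
2064: Tuesday (leap)
2063: Monday
2062: Sunday
2061: Saturday
2060: Thursday (leap)
2059: Wednesday
2059 begins on a Wednesday and is a common year.

2059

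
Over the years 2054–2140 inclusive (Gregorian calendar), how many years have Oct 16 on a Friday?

13

Track Oct 16's weekday year by year (advancing +1, or +2 across a Feb 29):
  2054: Fri ✓  2055: Sat (+1)  2056: Mon (+2)  2057: Tue (+1)  2058: Wed (+1)
  2059: Thu (+1)  2060: Sat (+2)  2061: Sun (+1)  2062: Mon (+1)  2063: Tue (+1)
  2064: Thu (+2)  2065: Fri (+1) ✓  2066: Sat (+1)  2067: Sun (+1)  … (59 more years) …
  2127: Thu (+1)  2128: Sat (+2)  2129: Sun (+1)  2130: Mon (+1)  2131: Tue (+1)
  2132: Thu (+2)  2133: Fri (+1) ✓  2134: Sat (+1)  2135: Sun (+1)  2136: Tue (+2)
  2137: Wed (+1)  2138: Thu (+1)  2139: Fri (+1) ✓  2140: Sun (+2)
Friday years: 2054, 2065, 2071, 2076, 2082, 2093, 2099, 2105, 2111, 2116, 2122, 2133, 2139 — 13 in total.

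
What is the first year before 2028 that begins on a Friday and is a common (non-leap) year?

2027

Jan 1 advances by 2 weekdays after a leap year and by 1 after a common year.
2028: Jan 1 is Saturday (leap).
2027: Friday
2027 begins on a Friday and is a common year.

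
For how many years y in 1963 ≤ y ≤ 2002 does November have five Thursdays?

November has 30 days; it has five Thursdays when Thursday falls among the first (month-length − 28) days — i.e. when November 1 is one of Thursday/Wednesday.
November 1 by year: 1963:Fri 1964:Sun 1965:Mon 1966:Tue 1967:Wed✓ 1968:Fri 1969:Sat 1970:Sun 1971:Mon 1972:Wed✓ 1973:Thu✓ 1974:Fri 1975:Sat 1976:Mon 1977:Tue …(10 more)… 1988:Tue 1989:Wed✓ 1990:Thu✓ 1991:Fri 1992:Sun 1993:Mon 1994:Tue 1995:Wed✓ 1996:Fri 1997:Sat 1998:Sun 1999:Mon 2000:Wed✓ 2001:Thu✓ 2002:Fri
Years with five Thursdays: 1967, 1972, 1973, 1978, 1979, 1984, 1989, 1990, 1995, 2000, 2001 → 11.

11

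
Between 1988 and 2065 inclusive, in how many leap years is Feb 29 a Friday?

Leap years in 1988–2065: 20 of them.
Feb 29 weekday advances by 5 (mod 7) from one leap year to the next four years later (or differs when a century non-leap intervenes).
Leap-day weekdays: 1988:Mon 1992:Sat 1996:Thu 2000:Tue 2004:Sun 2008:Fri✓ 2012:Wed 2016:Mon 2020:Sat 2024:Thu 2028:Tue 2032:Sun 2036:Fri✓ 2040:Wed 2044:Mon 2048:Sat 2052:Thu 2056:Tue 2060:Sun 2064:Fri✓
Friday: 2008, 2036, 2064 → 3.

3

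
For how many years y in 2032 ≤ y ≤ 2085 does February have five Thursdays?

2

February has 28 days (29 in leap years); it has five Thursdays when Thursday falls among the first (month-length − 28) days — i.e. when February 1 is Thursday in a leap year (never in a common year).
February 1 by year: 2032:Sun 2033:Tue 2034:Wed 2035:Thu 2036:Fri 2037:Sun 2038:Mon 2039:Tue 2040:Wed 2041:Fri 2042:Sat 2043:Sun 2044:Mon 2045:Wed 2046:Thu …(24 more)… 2071:Sun 2072:Mon 2073:Wed 2074:Thu 2075:Fri 2076:Sat 2077:Mon 2078:Tue 2079:Wed 2080:Thu✓ 2081:Sat 2082:Sun 2083:Mon 2084:Tue 2085:Thu
Years with five Thursdays: 2052, 2080 → 2.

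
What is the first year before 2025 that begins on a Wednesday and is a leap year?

Jan 1 advances by 2 weekdays after a leap year and by 1 after a common year.
2025: Jan 1 is Wednesday.
2024: Monday (leap)
2023: Sunday
2022: Saturday
2021: Friday
2020: Wednesday (leap)
2020 begins on a Wednesday and is a leap year.

2020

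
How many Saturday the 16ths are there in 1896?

Check the 16th of each month of 1896: Jan 16: Thu, Feb 16: Sun, Mar 16: Mon, Apr 16: Thu, May 16: Sat, Jun 16: Tue, Jul 16: Thu, Aug 16: Sun, Sep 16: Wed, Oct 16: Fri, Nov 16: Mon, Dec 16: Wed.
Saturday occurs in May — 1 month.

1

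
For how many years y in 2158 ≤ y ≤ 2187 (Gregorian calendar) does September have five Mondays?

September has 30 days; it has five Mondays when Monday falls among the first (month-length − 28) days — i.e. when September 1 is one of Monday/Sunday.
September 1 by year: 2158:Fri 2159:Sat 2160:Mon✓ 2161:Tue 2162:Wed 2163:Thu 2164:Sat 2165:Sun✓ 2166:Mon✓ 2167:Tue 2168:Thu 2169:Fri 2170:Sat 2171:Sun✓ 2172:Tue 2173:Wed 2174:Thu 2175:Fri 2176:Sun✓ 2177:Mon✓ 2178:Tue 2179:Wed 2180:Fri 2181:Sat 2182:Sun✓ 2183:Mon✓ 2184:Wed 2185:Thu 2186:Fri 2187:Sat
Years with five Mondays: 2160, 2165, 2166, 2171, 2176, 2177, 2182, 2183 → 8.

8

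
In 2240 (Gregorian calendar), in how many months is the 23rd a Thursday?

3

Check the 23rd of each month of 2240: Jan 23: Thu, Feb 23: Sun, Mar 23: Mon, Apr 23: Thu, May 23: Sat, Jun 23: Tue, Jul 23: Thu, Aug 23: Sun, Sep 23: Wed, Oct 23: Fri, Nov 23: Mon, Dec 23: Wed.
Thursday occurs in January, April, July — 3 months.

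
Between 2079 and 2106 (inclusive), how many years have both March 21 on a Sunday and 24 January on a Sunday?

Check each year's weekday for March 21 and 24 January:
  2079: Tue/Tue  2080: Thu/Wed  2081: Fri/Fri  2082: Sat/Sat  2083: Sun/Sun ✓  2084: Tue/Mon  2085: Wed/Wed  2086: Thu/Thu  2087: Fri/Fri  2088: Sun/Sat  2089: Mon/Mon  2090: Tue/Tue  2091: Wed/Wed  2092: Fri/Thu  2093: Sat/Sat  2094: Sun/Sun ✓  2095: Mon/Mon  2096: Wed/Tue  2097: Thu/Thu  2098: Fri/Fri  2099: Sat/Sat  2100: Sun/Sun ✓  2101: Mon/Mon  2102: Tue/Tue  2103: Wed/Wed  2104: Fri/Thu  2105: Sat/Sat  2106: Sun/Sun ✓
Both conditions hold in: 2083, 2094, 2100, 2106 — 4.

4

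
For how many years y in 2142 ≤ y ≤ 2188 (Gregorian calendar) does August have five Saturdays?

20

August has 31 days; it has five Saturdays when Saturday falls among the first (month-length − 28) days — i.e. when August 1 is one of Saturday/Friday/Thursday.
August 1 by year: 2142:Wed 2143:Thu✓ 2144:Sat✓ 2145:Sun 2146:Mon 2147:Tue 2148:Thu✓ 2149:Fri✓ 2150:Sat✓ 2151:Sun 2152:Tue 2153:Wed 2154:Thu✓ 2155:Fri✓ 2156:Sun …(17 more)… 2174:Mon 2175:Tue 2176:Thu✓ 2177:Fri✓ 2178:Sat✓ 2179:Sun 2180:Tue 2181:Wed 2182:Thu✓ 2183:Fri✓ 2184:Sun 2185:Mon 2186:Tue 2187:Wed 2188:Fri✓
Years with five Saturdays: 2143, 2144, 2148, 2149, 2150, 2154, 2155, 2160, 2161, 2165, 2166, 2167, 2171, 2172, 2176, 2177, 2178, 2182, 2183, 2188 → 20.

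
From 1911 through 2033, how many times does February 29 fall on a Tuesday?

5

Leap years in 1911–2033: 31 of them.
Feb 29 weekday advances by 5 (mod 7) from one leap year to the next four years later (or differs when a century non-leap intervenes).
Leap-day weekdays: 1912:Thu 1916:Tue✓ 1920:Sun 1924:Fri 1928:Wed 1932:Mon 1936:Sat 1940:Thu 1944:Tue✓ 1948:Sun 1952:Fri 1956:Wed 1960:Mon …(5 more)… 1984:Wed 1988:Mon 1992:Sat 1996:Thu 2000:Tue✓ 2004:Sun 2008:Fri 2012:Wed 2016:Mon 2020:Sat 2024:Thu 2028:Tue✓ 2032:Sun
Tuesday: 1916, 1944, 1972, 2000, 2028 → 5.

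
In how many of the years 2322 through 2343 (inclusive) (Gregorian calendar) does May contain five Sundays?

May has 31 days; it has five Sundays when Sunday falls among the first (month-length − 28) days — i.e. when May 1 is one of Sunday/Saturday/Friday.
May 1 by year: 2322:Mon 2323:Tue 2324:Thu 2325:Fri✓ 2326:Sat✓ 2327:Sun✓ 2328:Tue 2329:Wed 2330:Thu 2331:Fri✓ 2332:Sun✓ 2333:Mon 2334:Tue 2335:Wed 2336:Fri✓ 2337:Sat✓ 2338:Sun✓ 2339:Mon 2340:Wed 2341:Thu 2342:Fri✓ 2343:Sat✓
Years with five Sundays: 2325, 2326, 2327, 2331, 2332, 2336, 2337, 2338, 2342, 2343 → 10.

10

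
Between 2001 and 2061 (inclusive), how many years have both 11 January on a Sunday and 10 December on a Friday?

Check each year's weekday for 11 January and 10 December:
  2001: Thu/Mon  2002: Fri/Tue  2003: Sat/Wed  2004: Sun/Fri ✓  2005: Tue/Sat  2006: Wed/Sun  2007: Thu/Mon  2008: Fri/Wed  2009: Sun/Thu  2010: Mon/Fri  2011: Tue/Sat  2012: Wed/Mon  2013: Fri/Tue  2014: Sat/Wed  …(33 more)…  2048: Sat/Thu  2049: Mon/Fri  2050: Tue/Sat  2051: Wed/Sun  2052: Thu/Tue  2053: Sat/Wed  2054: Sun/Thu  2055: Mon/Fri  2056: Tue/Sun  2057: Thu/Mon  2058: Fri/Tue  2059: Sat/Wed  2060: Sun/Fri ✓  2061: Tue/Sat
Both conditions hold in: 2004, 2032, 2060 — 3.

3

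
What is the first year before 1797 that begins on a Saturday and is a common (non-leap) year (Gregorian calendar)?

Jan 1 advances by 2 weekdays after a leap year and by 1 after a common year.
1797: Jan 1 is Sunday.
1796: Friday (leap)
1795: Thursday
1794: Wednesday
1793: Tuesday
1792: Sunday (leap)
1791: Saturday
1791 begins on a Saturday and is a common year.

1791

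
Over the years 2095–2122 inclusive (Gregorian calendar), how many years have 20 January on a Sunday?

Track 20 January's weekday year by year (advancing +1, or +2 across a Feb 29):
  2095: Thu  2096: Fri (+1)  2097: Sun (+2) ✓  2098: Mon (+1)  2099: Tue (+1)
  2100: Wed (+1)  2101: Thu (+1)  2102: Fri (+1)  2103: Sat (+1)  2104: Sun (+1) ✓
  2105: Tue (+2)  2106: Wed (+1)  2107: Thu (+1)  2108: Fri (+1)  2109: Sun (+2) ✓
  2110: Mon (+1)  2111: Tue (+1)  2112: Wed (+1)  2113: Fri (+2)  2114: Sat (+1)
  2115: Sun (+1) ✓  2116: Mon (+1)  2117: Wed (+2)  2118: Thu (+1)  2119: Fri (+1)
  2120: Sat (+1)  2121: Mon (+2)  2122: Tue (+1)
Sunday years: 2097, 2104, 2109, 2115 — 4 in total.

4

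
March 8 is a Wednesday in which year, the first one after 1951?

From one year to the next, a fixed date's weekday advances by 1, or by 2 when a Feb 29 lies between the two dates.
1951: March 8 is Thursday.
1952: Saturday (+2)
1953: Sunday (+1)
1954: Monday (+1)
1955: Tuesday (+1)
1956: Thursday (+2)
1957: Friday (+1)
1958: Saturday (+1)
1959: Sunday (+1)
1960: Tuesday (+2)
1961: Wednesday (+1)
March 8 falls on a Wednesday in 1961.

1961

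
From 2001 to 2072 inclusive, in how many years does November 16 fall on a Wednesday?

Track November 16's weekday year by year (advancing +1, or +2 across a Feb 29):
  2001: Fri  2002: Sat (+1)  2003: Sun (+1)  2004: Tue (+2)  2005: Wed (+1) ✓
  2006: Thu (+1)  2007: Fri (+1)  2008: Sun (+2)  2009: Mon (+1)  2010: Tue (+1)
  2011: Wed (+1) ✓  2012: Fri (+2)  2013: Sat (+1)  2014: Sun (+1)  … (44 more years) …
  2059: Sun (+1)  2060: Tue (+2)  2061: Wed (+1) ✓  2062: Thu (+1)  2063: Fri (+1)
  2064: Sun (+2)  2065: Mon (+1)  2066: Tue (+1)  2067: Wed (+1) ✓  2068: Fri (+2)
  2069: Sat (+1)  2070: Sun (+1)  2071: Mon (+1)  2072: Wed (+2) ✓
Wednesday years: 2005, 2011, 2016, 2022, 2033, 2039, 2044, 2050, 2061, 2067, 2072 — 11 in total.

11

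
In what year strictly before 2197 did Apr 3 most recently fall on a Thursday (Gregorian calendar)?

2194

From one year to the next, a fixed date's weekday advances by 1, or by 2 when a Feb 29 lies between the two dates.
2197: April 3 is Monday.
2196: Sunday (−1)
2195: Friday (−2)
2194: Thursday (−1)
Apr 3 falls on a Thursday in 2194.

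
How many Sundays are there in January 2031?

4

January 2031 has 31 days and begins on Wednesday.
The first Sunday is January 5.
Sundays fall on 5, 12, 19, 26 — that's 4.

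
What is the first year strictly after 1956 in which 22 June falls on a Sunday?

From one year to the next, a fixed date's weekday advances by 1, or by 2 when a Feb 29 lies between the two dates.
1956: June 22 is Friday.
1957: Saturday (+1)
1958: Sunday (+1)
22 June falls on a Sunday in 1958.

1958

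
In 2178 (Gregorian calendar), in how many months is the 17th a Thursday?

2

Check the 17th of each month of 2178: Jan 17: Sat, Feb 17: Tue, Mar 17: Tue, Apr 17: Fri, May 17: Sun, Jun 17: Wed, Jul 17: Fri, Aug 17: Mon, Sep 17: Thu, Oct 17: Sat, Nov 17: Tue, Dec 17: Thu.
Thursday occurs in September, December — 2 months.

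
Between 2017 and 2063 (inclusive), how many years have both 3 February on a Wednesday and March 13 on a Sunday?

1

Check each year's weekday for 3 February and March 13:
  2017: Fri/Mon  2018: Sat/Tue  2019: Sun/Wed  2020: Mon/Fri  2021: Wed/Sat  2022: Thu/Sun  2023: Fri/Mon  2024: Sat/Wed  2025: Mon/Thu  2026: Tue/Fri  2027: Wed/Sat  2028: Thu/Mon  2029: Sat/Tue  2030: Sun/Wed  …(19 more)…  2050: Thu/Sun  2051: Fri/Mon  2052: Sat/Wed  2053: Mon/Thu  2054: Tue/Fri  2055: Wed/Sat  2056: Thu/Mon  2057: Sat/Tue  2058: Sun/Wed  2059: Mon/Thu  2060: Tue/Sat  2061: Thu/Sun  2062: Fri/Mon  2063: Sat/Tue
Both conditions hold in: 2044 — 1.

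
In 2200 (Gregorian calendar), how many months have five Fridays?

4

A month of length L has five Fridays iff its first Friday is on day ≤ L−28 (so day 1–3 in a 31-day month, 1–2 in a 30-day month, day 1 in a leap February).
Checking each month of 2200: Jan starts Wed (31d) ✓; Feb starts Sat (28d); Mar starts Sat (31d); Apr starts Tue (30d); May starts Thu (31d) ✓; Jun starts Sun (30d); Jul starts Tue (31d); Aug starts Fri (31d) ✓; Sep starts Mon (30d); Oct starts Wed (31d) ✓; Nov starts Sat (30d); Dec starts Mon (31d).
Five-Friday months: January, May, August, October → 4.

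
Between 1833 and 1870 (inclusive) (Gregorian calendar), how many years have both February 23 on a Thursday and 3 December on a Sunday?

4

Check each year's weekday for February 23 and 3 December:
  1833: Sat/Tue  1834: Sun/Wed  1835: Mon/Thu  1836: Tue/Sat  1837: Thu/Sun ✓  1838: Fri/Mon  1839: Sat/Tue  1840: Sun/Thu  1841: Tue/Fri  1842: Wed/Sat  1843: Thu/Sun ✓  1844: Fri/Tue  1845: Sun/Wed  1846: Mon/Thu  …(10 more)…  1857: Mon/Thu  1858: Tue/Fri  1859: Wed/Sat  1860: Thu/Mon  1861: Sat/Tue  1862: Sun/Wed  1863: Mon/Thu  1864: Tue/Sat  1865: Thu/Sun ✓  1866: Fri/Mon  1867: Sat/Tue  1868: Sun/Thu  1869: Tue/Fri  1870: Wed/Sat
Both conditions hold in: 1837, 1843, 1854, 1865 — 4.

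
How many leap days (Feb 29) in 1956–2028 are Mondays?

3

Leap years in 1956–2028: 19 of them.
Feb 29 weekday advances by 5 (mod 7) from one leap year to the next four years later (or differs when a century non-leap intervenes).
Leap-day weekdays: 1956:Wed 1960:Mon✓ 1964:Sat 1968:Thu 1972:Tue 1976:Sun 1980:Fri 1984:Wed 1988:Mon✓ 1992:Sat 1996:Thu 2000:Tue 2004:Sun 2008:Fri 2012:Wed 2016:Mon✓ 2020:Sat 2024:Thu 2028:Tue
Monday: 1960, 1988, 2016 → 3.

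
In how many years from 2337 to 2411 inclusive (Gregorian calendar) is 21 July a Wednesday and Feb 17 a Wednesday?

9

Check each year's weekday for 21 July and Feb 17:
  2337: Wed/Wed ✓  2338: Thu/Thu  2339: Fri/Fri  2340: Sun/Sat  2341: Mon/Mon  2342: Tue/Tue  2343: Wed/Wed ✓  2344: Fri/Thu  2345: Sat/Sat  2346: Sun/Sun  2347: Mon/Mon  2348: Wed/Tue  2349: Thu/Thu  2350: Fri/Fri  …(47 more)…  2398: Tue/Tue  2399: Wed/Wed ✓  2400: Fri/Thu  2401: Sat/Sat  2402: Sun/Sun  2403: Mon/Mon  2404: Wed/Tue  2405: Thu/Thu  2406: Fri/Fri  2407: Sat/Sat  2408: Mon/Sun  2409: Tue/Tue  2410: Wed/Wed ✓  2411: Thu/Thu
Both conditions hold in: 2337, 2343, 2354, 2365, 2371, 2382, 2393, 2399, 2410 — 9.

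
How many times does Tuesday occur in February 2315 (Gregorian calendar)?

February 2315 has 28 days and begins on Monday.
The first Tuesday is February 2.
Tuesdays fall on 2, 9, 16, 23 — that's 4.

4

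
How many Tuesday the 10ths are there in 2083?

Check the 10th of each month of 2083: Jan 10: Sun, Feb 10: Wed, Mar 10: Wed, Apr 10: Sat, May 10: Mon, Jun 10: Thu, Jul 10: Sat, Aug 10: Tue, Sep 10: Fri, Oct 10: Sun, Nov 10: Wed, Dec 10: Fri.
Tuesday occurs in August — 1 month.

1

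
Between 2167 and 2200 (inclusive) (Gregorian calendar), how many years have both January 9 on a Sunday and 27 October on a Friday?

Check each year's weekday for January 9 and 27 October:
  2167: Fri/Tue  2168: Sat/Thu  2169: Mon/Fri  2170: Tue/Sat  2171: Wed/Sun  2172: Thu/Tue  2173: Sat/Wed  2174: Sun/Thu  2175: Mon/Fri  2176: Tue/Sun  2177: Thu/Mon  2178: Fri/Tue  2179: Sat/Wed  2180: Sun/Fri ✓  …(6 more)…  2187: Tue/Sat  2188: Wed/Mon  2189: Fri/Tue  2190: Sat/Wed  2191: Sun/Thu  2192: Mon/Sat  2193: Wed/Sun  2194: Thu/Mon  2195: Fri/Tue  2196: Sat/Thu  2197: Mon/Fri  2198: Tue/Sat  2199: Wed/Sun  2200: Thu/Mon
Both conditions hold in: 2180 — 1.

1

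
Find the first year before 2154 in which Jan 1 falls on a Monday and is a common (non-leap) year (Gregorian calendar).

Jan 1 advances by 2 weekdays after a leap year and by 1 after a common year.
2154: Jan 1 is Tuesday.
2153: Monday
2153 begins on a Monday and is a common year.

2153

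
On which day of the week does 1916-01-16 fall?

Sunday

January 1, 1916 is a Saturday.
January 16 is day 16 of the year, i.e. 15 days after Jan 1.
15 mod 7 = 1, so advance 1 weekday from Saturday: Sunday.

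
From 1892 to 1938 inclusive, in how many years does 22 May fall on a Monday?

Track 22 May's weekday year by year (advancing +1, or +2 across a Feb 29):
  1892: Sun  1893: Mon (+1) ✓  1894: Tue (+1)  1895: Wed (+1)  1896: Fri (+2)
  1897: Sat (+1)  1898: Sun (+1)  1899: Mon (+1) ✓  1900: Tue (+1)  1901: Wed (+1)
  1902: Thu (+1)  1903: Fri (+1)  1904: Sun (+2)  1905: Mon (+1) ✓  … (19 more years) …
  1925: Fri (+1)  1926: Sat (+1)  1927: Sun (+1)  1928: Tue (+2)  1929: Wed (+1)
  1930: Thu (+1)  1931: Fri (+1)  1932: Sun (+2)  1933: Mon (+1) ✓  1934: Tue (+1)
  1935: Wed (+1)  1936: Fri (+2)  1937: Sat (+1)  1938: Sun (+1)
Monday years: 1893, 1899, 1905, 1911, 1916, 1922, 1933 — 7 in total.

7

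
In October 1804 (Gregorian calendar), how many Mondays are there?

October 1804 has 31 days and begins on Monday.
The first Monday is October 1.
Mondays fall on 1, 8, 15, 22, 29 — that's 5.

5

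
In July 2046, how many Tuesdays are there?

July 2046 has 31 days and begins on Sunday.
The first Tuesday is July 3.
Tuesdays fall on 3, 10, 17, 24, 31 — that's 5.

5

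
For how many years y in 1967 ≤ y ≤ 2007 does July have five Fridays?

16

July has 31 days; it has five Fridays when Friday falls among the first (month-length − 28) days — i.e. when July 1 is one of Friday/Thursday/Wednesday.
July 1 by year: 1967:Sat 1968:Mon 1969:Tue 1970:Wed✓ 1971:Thu✓ 1972:Sat 1973:Sun 1974:Mon 1975:Tue 1976:Thu✓ 1977:Fri✓ 1978:Sat 1979:Sun 1980:Tue 1981:Wed✓ …(11 more)… 1993:Thu✓ 1994:Fri✓ 1995:Sat 1996:Mon 1997:Tue 1998:Wed✓ 1999:Thu✓ 2000:Sat 2001:Sun 2002:Mon 2003:Tue 2004:Thu✓ 2005:Fri✓ 2006:Sat 2007:Sun
Years with five Fridays: 1970, 1971, 1976, 1977, 1981, 1982, 1983, 1987, 1988, 1992, 1993, 1994, 1998, 1999, 2004, 2005 → 16.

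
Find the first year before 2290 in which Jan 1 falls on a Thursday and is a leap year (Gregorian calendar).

2280

Jan 1 advances by 2 weekdays after a leap year and by 1 after a common year.
2290: Jan 1 is Wednesday.
2289: Tuesday
2288: Sunday (leap)
2287: Saturday
2286: Friday
2285: Thursday
2284: Tuesday (leap)
2283: Monday
2282: Sunday
2281: Saturday
2280: Thursday (leap)
2280 begins on a Thursday and is a leap year.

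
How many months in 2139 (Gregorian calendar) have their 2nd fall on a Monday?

Check the 2nd of each month of 2139: Jan 2: Fri, Feb 2: Mon, Mar 2: Mon, Apr 2: Thu, May 2: Sat, Jun 2: Tue, Jul 2: Thu, Aug 2: Sun, Sep 2: Wed, Oct 2: Fri, Nov 2: Mon, Dec 2: Wed.
Monday occurs in February, March, November — 3 months.

3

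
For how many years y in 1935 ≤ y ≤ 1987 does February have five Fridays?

February has 28 days (29 in leap years); it has five Fridays when Friday falls among the first (month-length − 28) days — i.e. when February 1 is Friday in a leap year (never in a common year).
February 1 by year: 1935:Fri 1936:Sat 1937:Mon 1938:Tue 1939:Wed 1940:Thu 1941:Sat 1942:Sun 1943:Mon 1944:Tue 1945:Thu 1946:Fri 1947:Sat 1948:Sun 1949:Tue …(23 more)… 1973:Thu 1974:Fri 1975:Sat 1976:Sun 1977:Tue 1978:Wed 1979:Thu 1980:Fri✓ 1981:Sun 1982:Mon 1983:Tue 1984:Wed 1985:Fri 1986:Sat 1987:Sun
Years with five Fridays: 1952, 1980 → 2.

2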